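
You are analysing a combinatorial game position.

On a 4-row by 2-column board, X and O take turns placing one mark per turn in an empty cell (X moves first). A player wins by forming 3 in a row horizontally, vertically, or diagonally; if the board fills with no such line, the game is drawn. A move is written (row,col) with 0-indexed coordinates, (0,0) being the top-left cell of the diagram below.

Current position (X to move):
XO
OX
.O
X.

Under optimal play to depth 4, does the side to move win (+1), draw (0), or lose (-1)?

value(XO/OX/.O/X., X) = 0

p1 X@[XO/OX/.O/X.]: (2,0)[XO/OX/XO/X.]+0* (3,1)[XO/OX/.O/XX]+0
p2 O@[XO/OX/XO/X.]: (3,1)[XO/OX/XO/XO]+0*
p3 X@[XO/OX/XO/XO] terminal +0; root [XO/OX/.O/X.] d4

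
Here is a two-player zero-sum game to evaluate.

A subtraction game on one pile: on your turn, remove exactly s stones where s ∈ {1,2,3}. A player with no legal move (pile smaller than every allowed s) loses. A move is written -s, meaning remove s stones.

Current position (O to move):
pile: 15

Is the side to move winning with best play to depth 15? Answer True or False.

[15] O move#1: -1:-1/14, -2:-1/13, -3:+1/12*
[12] X move#2: -1:-1/11*, -2:-1/10, -3:-1/9
[11] O move#3: -1:-1/10, -2:-1/9, -3:+1/8*
[8] X move#4: -1:-1/7*, -2:-1/6, -3:-1/5
[7] O move#5: -1:-1/6, -2:-1/5, -3:+1/4*
[4] X move#6: -1:-1/3*, -2:-1/2, -3:-1/1
[3] O move#7: -1:-1/2, -2:-1/1, -3:+1/0*
[0] end (terminal -1, X#8); searched 15 to 15

O winning at [15]: True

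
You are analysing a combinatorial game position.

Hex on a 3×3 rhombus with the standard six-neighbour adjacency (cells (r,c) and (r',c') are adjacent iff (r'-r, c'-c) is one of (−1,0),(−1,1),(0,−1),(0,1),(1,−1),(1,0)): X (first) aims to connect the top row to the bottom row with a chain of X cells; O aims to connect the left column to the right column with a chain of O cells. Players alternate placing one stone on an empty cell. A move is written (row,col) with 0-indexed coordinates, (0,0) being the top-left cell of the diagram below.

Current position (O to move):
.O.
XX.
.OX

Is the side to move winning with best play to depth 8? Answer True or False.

O winning at [.O./XX./.OX]: False

p1 O@[.O./XX./.OX]: (0,0)[OO./XX./.OX]-1* (0,2)[.OO/XX./.OX]-1 (1,2)[.O./XXO/.OX]-1 (2,0)[.O./XX./OOX]-1
p2 X@[OO./XX./.OX]: (0,2)[OOX/XX./.OX]+1* (1,2)[OO./XXX/.OX]-1 (2,0)[OO./XX./XOX]-1
p3 O@[OOX/XX./.OX]: (1,2)[OOX/XXO/.OX]-1* (2,0)[OOX/XX./OOX]-1
p4 X@[OOX/XXO/.OX]: (2,0)[OOX/XXO/XOX]+1*
p5 O@[OOX/XXO/XOX] terminal -1; root [.O./XX./.OX] d8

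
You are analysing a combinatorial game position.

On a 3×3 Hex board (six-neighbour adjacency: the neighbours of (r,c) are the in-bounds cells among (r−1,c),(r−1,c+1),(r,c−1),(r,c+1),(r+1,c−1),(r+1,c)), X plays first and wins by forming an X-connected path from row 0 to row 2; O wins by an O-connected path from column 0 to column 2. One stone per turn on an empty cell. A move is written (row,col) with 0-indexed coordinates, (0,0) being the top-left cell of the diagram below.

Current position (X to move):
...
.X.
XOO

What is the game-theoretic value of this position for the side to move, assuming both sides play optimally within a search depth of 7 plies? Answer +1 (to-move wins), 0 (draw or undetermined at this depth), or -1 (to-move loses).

value(.../.X./XOO, X) = +1

[.../.X./XOO] X move#1: (0,0):+1/X../.X./XOO*, (0,1):+1/.X./.X./XOO, (0,2):+1/..X/.X./XOO, (1,0):+1/.../XX./XOO, (1,2):+1/.../.XX/XOO
[X../.X./XOO] O move#2: (0,1):-1/XO./.X./XOO*, (0,2):-1/X.O/.X./XOO, (1,0):-1/X../OX./XOO, (1,2):-1/X../.XO/XOO
[XO./.X./XOO] X move#3: (0,2):+1/XOX/.X./XOO*, (1,0):+1/XO./XX./XOO, (1,2):+1/XO./.XX/XOO
[XOX/.X./XOO] end (terminal -1, O#4); searched .../.X./XOO to 7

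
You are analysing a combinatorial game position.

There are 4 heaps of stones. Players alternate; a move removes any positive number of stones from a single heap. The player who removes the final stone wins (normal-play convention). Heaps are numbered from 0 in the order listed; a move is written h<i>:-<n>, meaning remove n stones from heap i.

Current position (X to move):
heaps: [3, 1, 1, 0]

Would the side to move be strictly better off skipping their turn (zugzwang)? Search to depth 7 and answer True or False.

ply 1, X at (3,1,1,0) | h0:-1=-1→(2,1,1,0); h0:-2=-1→(1,1,1,0); h0:-3=+1→(0,1,1,0)*; h1:-1=-1→(3,0,1,0); h2:-1=-1→(3,1,0,0)
ply 2, O at (0,1,1,0) | h1:-1=-1→(0,0,1,0)*; h2:-1=-1→(0,1,0,0)
ply 3, X at (0,0,1,0) | h2:-1=+1→(0,0,0,0)*
ply 4: (0,0,0,0) is terminal -1 (O); from (3,1,1,0) depth 7
if X skipped the turn, O would face:
~ ply 1, O at (3,1,1,0) | h0:-1=-1→(2,1,1,0); h0:-2=-1→(1,1,1,0); h0:-3=+1→(0,1,1,0)*; h1:-1=-1→(3,0,1,0); h2:-1=-1→(3,1,0,0)
~ ply 2, X at (0,1,1,0) | h1:-1=-1→(0,0,1,0)*; h2:-1=-1→(0,1,0,0)
~ ply 3, O at (0,0,1,0) | h2:-1=+1→(0,0,0,0)*
~ ply 4: (0,0,0,0) is terminal -1 (X); from (3,1,1,0) depth 7
compare (X): move=+1 vs pass=-1

zugzwang((3,1,1,0), X) = False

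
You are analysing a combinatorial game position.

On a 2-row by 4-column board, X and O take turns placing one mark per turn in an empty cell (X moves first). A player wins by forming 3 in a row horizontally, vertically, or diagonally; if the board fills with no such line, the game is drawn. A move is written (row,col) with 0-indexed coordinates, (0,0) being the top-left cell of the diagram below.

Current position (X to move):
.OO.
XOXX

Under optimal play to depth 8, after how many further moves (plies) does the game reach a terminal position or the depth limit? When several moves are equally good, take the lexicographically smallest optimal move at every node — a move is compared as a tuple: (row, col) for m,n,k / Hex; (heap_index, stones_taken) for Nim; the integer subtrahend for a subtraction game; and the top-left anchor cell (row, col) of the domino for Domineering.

PV length from [.OO./XOXX]: 2 plies

p1 X@[.OO./XOXX]: (0,0)[XOO./XOXX]-1* (0,3)[.OOX/XOXX]-1
p2 O@[XOO./XOXX]: (0,3)[XOOO/XOXX]+1*
p3 X@[XOOO/XOXX] terminal -1; root [.OO./XOXX] d8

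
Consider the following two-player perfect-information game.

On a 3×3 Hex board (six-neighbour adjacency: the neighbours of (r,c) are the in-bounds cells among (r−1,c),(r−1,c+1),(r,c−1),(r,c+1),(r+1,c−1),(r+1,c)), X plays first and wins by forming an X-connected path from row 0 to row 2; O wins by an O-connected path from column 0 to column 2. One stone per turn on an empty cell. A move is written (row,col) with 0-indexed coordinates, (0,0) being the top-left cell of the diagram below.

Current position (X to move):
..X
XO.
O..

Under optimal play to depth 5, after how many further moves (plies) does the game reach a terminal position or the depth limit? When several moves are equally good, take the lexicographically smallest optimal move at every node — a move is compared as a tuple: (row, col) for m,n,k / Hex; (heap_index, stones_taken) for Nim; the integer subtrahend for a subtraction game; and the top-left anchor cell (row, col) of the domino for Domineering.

p1 X@[..X/XO./O..]: (0,0)[X.X/XO./O..]-1 (0,1)[.XX/XO./O..]-1 (1,2)[..X/XOX/O..]+1* (2,1)[..X/XO./OX.]-1 (2,2)[..X/XO./O.X]-1
p2 O@[..X/XOX/O..]: (0,0)[O.X/XOX/O..]-1* (0,1)[.OX/XOX/O..]-1 (2,1)[..X/XOX/OO.]-1 (2,2)[..X/XOX/O.O]-1
p3 X@[O.X/XOX/O..]: (0,1)[OXX/XOX/O..]+1* (2,1)[O.X/XOX/OX.]+1 (2,2)[O.X/XOX/O.X]+1
p4 O@[OXX/XOX/O..]: (2,1)[OXX/XOX/OO.]-1* (2,2)[OXX/XOX/O.O]-1
p5 X@[OXX/XOX/OO.]: (2,2)[OXX/XOX/OOX]+1*
p6 O@[OXX/XOX/OOX] terminal -1; root [..X/XO./O..] d5

PV length from [..X/XO./O..]: 5 plies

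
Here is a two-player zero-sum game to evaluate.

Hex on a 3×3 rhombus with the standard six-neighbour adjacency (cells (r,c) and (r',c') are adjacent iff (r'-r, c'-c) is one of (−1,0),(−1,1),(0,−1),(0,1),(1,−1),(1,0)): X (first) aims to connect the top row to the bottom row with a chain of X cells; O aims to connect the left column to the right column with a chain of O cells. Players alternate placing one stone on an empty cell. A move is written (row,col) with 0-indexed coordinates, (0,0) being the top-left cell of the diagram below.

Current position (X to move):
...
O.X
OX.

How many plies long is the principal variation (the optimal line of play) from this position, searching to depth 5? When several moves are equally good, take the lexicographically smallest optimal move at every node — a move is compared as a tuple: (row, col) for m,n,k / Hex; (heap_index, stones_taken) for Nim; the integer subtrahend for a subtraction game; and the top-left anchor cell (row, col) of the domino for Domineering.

p1 X@[.../O.X/OX.]: (0,0)[X../O.X/OX.]-1 (0,1)[.X./O.X/OX.]+1* (0,2)[..X/O.X/OX.]+1 (1,1)[.../OXX/OX.]+1 (2,2)[.../O.X/OXX]-1
p2 O@[.X./O.X/OX.]: (0,0)[OX./O.X/OX.]-1* (0,2)[.XO/O.X/OX.]-1 (1,1)[.X./OOX/OX.]-1 (2,2)[.X./O.X/OXO]-1
p3 X@[OX./O.X/OX.]: (0,2)[OXX/O.X/OX.]+1* (1,1)[OX./OXX/OX.]+1 (2,2)[OX./O.X/OXX]+1
p4 O@[OXX/O.X/OX.] terminal -1; root [.../O.X/OX.] d5

PV length from [.../O.X/OX.]: 3 plies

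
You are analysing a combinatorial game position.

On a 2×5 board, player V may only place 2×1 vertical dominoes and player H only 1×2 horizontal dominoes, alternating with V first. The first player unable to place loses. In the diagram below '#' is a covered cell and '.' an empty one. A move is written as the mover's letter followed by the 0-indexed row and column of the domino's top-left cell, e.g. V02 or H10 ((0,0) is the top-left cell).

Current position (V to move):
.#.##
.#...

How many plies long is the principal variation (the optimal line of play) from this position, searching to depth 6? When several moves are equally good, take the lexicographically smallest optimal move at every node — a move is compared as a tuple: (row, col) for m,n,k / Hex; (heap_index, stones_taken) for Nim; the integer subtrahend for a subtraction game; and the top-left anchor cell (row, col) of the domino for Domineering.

p1 V@[.#.##/.#...]: V00[##.##/##...]-1 V02[.####/.##..]+1*
p2 H@[.####/.##..]: H13[.####/.####]-1*
p3 V@[.####/.####]: V00[#####/#####]+1*
p4 H@[#####/#####] terminal -1; root [.#.##/.#...] d6

PV length from [.#.##/.#...]: 3 plies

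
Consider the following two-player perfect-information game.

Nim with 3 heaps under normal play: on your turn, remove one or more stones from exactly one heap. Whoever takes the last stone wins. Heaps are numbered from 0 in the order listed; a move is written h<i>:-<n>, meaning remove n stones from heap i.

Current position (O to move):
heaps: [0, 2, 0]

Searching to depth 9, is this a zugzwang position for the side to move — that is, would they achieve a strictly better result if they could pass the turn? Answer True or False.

ply 1, O at (0,2,0) | h1:-1=-1→(0,1,0); h1:-2=+1→(0,0,0)*
ply 2: (0,0,0) is terminal -1 (X); from (0,2,0) depth 9
suppose O passes — search the same position with X to move:
pass> ply 1, X at (0,2,0) | h1:-1=-1→(0,1,0); h1:-2=+1→(0,0,0)*
pass> ply 2: (0,0,0) is terminal -1 (O); from (0,2,0) depth 9
for O: play +1, pass -1

zugzwang((0,2,0), O) = False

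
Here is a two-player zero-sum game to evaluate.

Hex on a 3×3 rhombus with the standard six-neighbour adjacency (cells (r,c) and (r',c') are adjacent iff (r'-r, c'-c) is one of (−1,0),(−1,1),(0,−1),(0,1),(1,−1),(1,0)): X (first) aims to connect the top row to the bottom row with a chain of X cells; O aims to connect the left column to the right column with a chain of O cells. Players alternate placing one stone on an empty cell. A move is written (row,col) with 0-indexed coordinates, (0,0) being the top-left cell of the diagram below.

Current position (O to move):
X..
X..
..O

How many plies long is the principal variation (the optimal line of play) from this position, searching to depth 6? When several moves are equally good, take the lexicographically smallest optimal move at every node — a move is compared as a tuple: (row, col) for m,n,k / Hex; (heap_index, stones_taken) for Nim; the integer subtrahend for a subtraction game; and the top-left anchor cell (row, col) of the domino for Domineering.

[X../X../..O] O move#1: (0,1):-1/XO./X../..O, (0,2):-1/X.O/X../..O, (1,1):-1/X../XO./..O, (1,2):-1/X../X.O/..O, (2,0):+1/X../X../O.O*, (2,1):-1/X../X../.OO
[X../X../O.O] X move#2: (0,1):-1/XX./X../O.O*, (0,2):-1/X.X/X../O.O, (1,1):-1/X../XX./O.O, (1,2):-1/X../X.X/O.O, (2,1):-1/X../X../OXO
[XX./X../O.O] O move#3: (0,2):+1/XXO/X../O.O*, (1,1):+1/XX./XO./O.O, (1,2):+1/XX./X.O/O.O, (2,1):+1/XX./X../OOO
[XXO/X../O.O] X move#4: (1,1):-1/XXO/XX./O.O*, (1,2):-1/XXO/X.X/O.O, (2,1):-1/XXO/X../OXO
[XXO/XX./O.O] O move#5: (1,2):-1/XXO/XXO/O.O, (2,1):+1/XXO/XX./OOO*
[XXO/XX./OOO] end (terminal -1, X#6); searched X../X../..O to 6

PV length from [X../X../..O]: 5 plies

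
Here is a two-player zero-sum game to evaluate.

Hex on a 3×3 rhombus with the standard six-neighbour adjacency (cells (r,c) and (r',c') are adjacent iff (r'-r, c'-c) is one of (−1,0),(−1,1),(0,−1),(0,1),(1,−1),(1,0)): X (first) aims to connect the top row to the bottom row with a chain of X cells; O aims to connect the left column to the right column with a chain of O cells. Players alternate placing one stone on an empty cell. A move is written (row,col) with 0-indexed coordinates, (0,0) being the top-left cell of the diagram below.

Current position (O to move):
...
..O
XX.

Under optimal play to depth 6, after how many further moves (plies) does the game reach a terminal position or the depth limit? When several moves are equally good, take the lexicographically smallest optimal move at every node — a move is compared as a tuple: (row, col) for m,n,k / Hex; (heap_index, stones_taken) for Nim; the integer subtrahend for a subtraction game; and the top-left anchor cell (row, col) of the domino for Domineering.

PV length from [.../..O/XX.]: 5 plies

[.../..O/XX.] O move#1: (0,0):-1/O../..O/XX., (0,1):+1/.O./..O/XX.*, (0,2):-1/..O/..O/XX., (1,0):-1/.../O.O/XX., (1,1):-1/.../.OO/XX., (2,2):-1/.../..O/XXO
[.O./..O/XX.] X move#2: (0,0):-1/XO./..O/XX.*, (0,2):-1/.OX/..O/XX., (1,0):-1/.O./X.O/XX., (1,1):-1/.O./.XO/XX., (2,2):-1/.O./..O/XXX
[XO./..O/XX.] O move#3: (0,2):-1/XOO/..O/XX., (1,0):+1/XO./O.O/XX.*, (1,1):-1/XO./.OO/XX., (2,2):-1/XO./..O/XXO
[XO./O.O/XX.] X move#4: (0,2):-1/XOX/O.O/XX.*, (1,1):-1/XO./OXO/XX., (2,2):-1/XO./O.O/XXX
[XOX/O.O/XX.] O move#5: (1,1):+1/XOX/OOO/XX.*, (2,2):-1/XOX/O.O/XXO
[XOX/OOO/XX.] end (terminal -1, X#6); searched .../..O/XX. to 6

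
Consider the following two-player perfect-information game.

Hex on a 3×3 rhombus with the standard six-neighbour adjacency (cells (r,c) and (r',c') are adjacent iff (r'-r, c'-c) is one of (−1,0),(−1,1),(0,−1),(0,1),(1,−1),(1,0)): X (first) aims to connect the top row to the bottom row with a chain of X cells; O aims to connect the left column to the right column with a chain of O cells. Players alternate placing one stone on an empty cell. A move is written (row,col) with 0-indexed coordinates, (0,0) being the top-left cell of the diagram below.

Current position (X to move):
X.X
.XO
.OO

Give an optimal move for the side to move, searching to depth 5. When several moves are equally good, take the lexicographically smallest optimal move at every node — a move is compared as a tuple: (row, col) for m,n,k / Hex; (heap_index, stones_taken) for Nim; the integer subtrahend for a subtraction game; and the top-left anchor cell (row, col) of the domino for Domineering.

X's best at [X.X/.XO/.OO]: (2,0)

p1 X@[X.X/.XO/.OO]: (0,1)[XXX/.XO/.OO]-1 (1,0)[X.X/XXO/.OO]-1 (2,0)[X.X/.XO/XOO]+1*
p2 O@[X.X/.XO/XOO] terminal -1; root [X.X/.XO/.OO] d5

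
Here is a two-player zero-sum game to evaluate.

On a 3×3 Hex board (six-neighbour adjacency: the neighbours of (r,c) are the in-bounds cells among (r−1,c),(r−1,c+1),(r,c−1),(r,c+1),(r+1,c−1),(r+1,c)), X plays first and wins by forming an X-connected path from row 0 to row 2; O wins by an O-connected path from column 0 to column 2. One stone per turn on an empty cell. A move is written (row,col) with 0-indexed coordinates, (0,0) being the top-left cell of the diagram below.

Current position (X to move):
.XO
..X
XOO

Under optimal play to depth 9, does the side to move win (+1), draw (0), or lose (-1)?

[.XO/..X/XOO] X move#1: (0,0):+1/XXO/..X/XOO*, (1,0):+1/.XO/X.X/XOO, (1,1):+1/.XO/.XX/XOO
[XXO/..X/XOO] O move#2: (1,0):-1/XXO/O.X/XOO*, (1,1):-1/XXO/.OX/XOO
[XXO/O.X/XOO] X move#3: (1,1):+1/XXO/OXX/XOO*
[XXO/OXX/XOO] end (terminal -1, O#4); searched .XO/..X/XOO to 9

value(.XO/..X/XOO, X) = +1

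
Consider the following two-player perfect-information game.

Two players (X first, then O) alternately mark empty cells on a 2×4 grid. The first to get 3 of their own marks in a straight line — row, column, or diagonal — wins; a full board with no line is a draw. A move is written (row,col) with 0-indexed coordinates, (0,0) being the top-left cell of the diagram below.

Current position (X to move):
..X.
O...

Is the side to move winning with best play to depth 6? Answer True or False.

[..X./O...] X move#1: (0,0):+0/X.X./O..., (0,1):+1/.XX./O...*, (0,3):+0/..XX/O..., (1,1):+0/..X./OX.., (1,2):+0/..X./O.X., (1,3):+0/..X./O..X
[.XX./O...] O move#2: (0,0):-1/OXX./O...*, (0,3):-1/.XXO/O..., (1,1):-1/.XX./OO.., (1,2):-1/.XX./O.O., (1,3):-1/.XX./O..O
[OXX./O...] X move#3: (0,3):+1/OXXX/O...*, (1,1):+0/OXX./OX.., (1,2):+0/OXX./O.X., (1,3):+0/OXX./O..X
[OXXX/O...] end (terminal -1, O#4); searched ..X./O... to 6

X winning at [..X./O...]: True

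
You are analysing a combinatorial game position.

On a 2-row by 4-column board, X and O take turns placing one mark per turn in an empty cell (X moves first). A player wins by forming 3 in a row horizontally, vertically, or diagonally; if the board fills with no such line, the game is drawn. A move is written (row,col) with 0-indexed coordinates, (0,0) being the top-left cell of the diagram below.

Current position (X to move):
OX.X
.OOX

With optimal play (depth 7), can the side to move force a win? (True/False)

X winning at [OX.X/.OOX]: True

[OX.X/.OOX] X move#1: (0,2):+1/OXXX/.OOX*, (1,0):+0/OX.X/XOOX
[OXXX/.OOX] end (terminal -1, O#2); searched OX.X/.OOX to 7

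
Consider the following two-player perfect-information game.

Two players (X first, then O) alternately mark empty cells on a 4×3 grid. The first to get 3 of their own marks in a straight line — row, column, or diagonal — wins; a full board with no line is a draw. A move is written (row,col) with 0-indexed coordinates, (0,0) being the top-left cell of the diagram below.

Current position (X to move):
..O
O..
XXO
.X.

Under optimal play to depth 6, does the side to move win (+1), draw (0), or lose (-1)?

value(..O/O../XXO/.X., X) = +1

[..O/O../XXO/.X.] X move#1: (0,0):-1/X.O/O../XXO/.X., (0,1):-1/.XO/O../XXO/.X., (1,1):+1/..O/OX./XXO/.X.*, (1,2):+1/..O/O.X/XXO/.X., (3,0):-1/..O/O../XXO/XX., (3,2):-1/..O/O../XXO/.XX
[..O/OX./XXO/.X.] end (terminal -1, O#2); searched ..O/O../XXO/.X. to 6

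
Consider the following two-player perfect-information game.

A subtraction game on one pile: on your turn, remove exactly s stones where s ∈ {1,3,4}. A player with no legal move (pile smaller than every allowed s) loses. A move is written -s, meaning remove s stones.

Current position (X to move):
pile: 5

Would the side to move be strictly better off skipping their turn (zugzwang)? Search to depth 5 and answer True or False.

p1 X@[5]: -1[4]-1 -3[2]+1* -4[1]-1
p2 O@[2]: -1[1]-1*
p3 X@[1]: -1[0]+1*
p4 O@[0] terminal -1; root [5] d5
pass branch (O moves first from the same position):
  | p1 O@[5]: -1[4]-1 -3[2]+1* -4[1]-1
  | p2 X@[2]: -1[1]-1*
  | p3 O@[1]: -1[0]+1*
  | p4 X@[0] terminal -1; root [5] d5
X moving scores +1; X passing scores -1

zugzwang(5, X) = False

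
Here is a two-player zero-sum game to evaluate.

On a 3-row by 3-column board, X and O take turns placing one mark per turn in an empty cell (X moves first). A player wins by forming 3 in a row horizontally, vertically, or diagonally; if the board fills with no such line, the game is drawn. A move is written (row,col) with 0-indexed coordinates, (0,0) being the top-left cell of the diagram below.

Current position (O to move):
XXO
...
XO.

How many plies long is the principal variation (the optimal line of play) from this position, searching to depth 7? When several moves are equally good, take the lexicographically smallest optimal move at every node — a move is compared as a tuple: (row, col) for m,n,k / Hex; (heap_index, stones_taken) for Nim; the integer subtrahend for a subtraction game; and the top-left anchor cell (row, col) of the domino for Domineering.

ply 1, O at XXO/.../XO. | (1,0)=+0→XXO/O../XO.*; (1,1)=-1→XXO/.O./XO.; (1,2)=-1→XXO/..O/XO.; (2,2)=-1→XXO/.../XOO
ply 2, X at XXO/O../XO. | (1,1)=+0→XXO/OX./XO.*; (1,2)=+0→XXO/O.X/XO.; (2,2)=+0→XXO/O../XOX
ply 3, O at XXO/OX./XO. | (1,2)=-1→XXO/OXO/XO.; (2,2)=+0→XXO/OX./XOO*
ply 4, X at XXO/OX./XOO | (1,2)=+0→XXO/OXX/XOO*
ply 5: XXO/OXX/XOO is terminal +0 (O); from XXO/.../XO. depth 7

PV length from [XXO/.../XO.]: 4 plies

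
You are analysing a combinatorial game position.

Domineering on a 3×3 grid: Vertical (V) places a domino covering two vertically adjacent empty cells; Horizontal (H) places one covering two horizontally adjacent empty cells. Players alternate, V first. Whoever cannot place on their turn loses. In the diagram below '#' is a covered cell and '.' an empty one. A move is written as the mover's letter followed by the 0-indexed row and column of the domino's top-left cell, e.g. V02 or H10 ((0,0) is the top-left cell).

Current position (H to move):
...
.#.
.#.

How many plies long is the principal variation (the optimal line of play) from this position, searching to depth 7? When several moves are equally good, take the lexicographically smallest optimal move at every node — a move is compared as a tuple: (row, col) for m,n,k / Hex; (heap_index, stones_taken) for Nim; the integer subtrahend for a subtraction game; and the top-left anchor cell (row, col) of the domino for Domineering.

[.../.#./.#.] H move#1: H00:-1/##./.#./.#.*, H01:-1/.##/.#./.#.
[##./.#./.#.] V move#2: V02:+1/###/.##/.#.*, V10:+1/##./##./##., V12:+1/##./.##/.##
[###/.##/.#.] end (terminal -1, H#3); searched .../.#./.#. to 7

PV length from [.../.#./.#.]: 2 plies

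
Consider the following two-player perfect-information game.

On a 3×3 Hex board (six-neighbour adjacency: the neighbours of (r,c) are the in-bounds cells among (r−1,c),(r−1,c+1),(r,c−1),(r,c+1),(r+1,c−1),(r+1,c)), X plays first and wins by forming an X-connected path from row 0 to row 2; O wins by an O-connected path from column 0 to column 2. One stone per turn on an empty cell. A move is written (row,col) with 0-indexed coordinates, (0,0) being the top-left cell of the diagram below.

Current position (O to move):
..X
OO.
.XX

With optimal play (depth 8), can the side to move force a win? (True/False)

O winning at [..X/OO./.XX]: True

[..X/OO./.XX] O move#1: (0,0):-1/O.X/OO./.XX, (0,1):-1/.OX/OO./.XX, (1,2):+1/..X/OOO/.XX*, (2,0):-1/..X/OO./OXX
[..X/OOO/.XX] end (terminal -1, X#2); searched ..X/OO./.XX to 8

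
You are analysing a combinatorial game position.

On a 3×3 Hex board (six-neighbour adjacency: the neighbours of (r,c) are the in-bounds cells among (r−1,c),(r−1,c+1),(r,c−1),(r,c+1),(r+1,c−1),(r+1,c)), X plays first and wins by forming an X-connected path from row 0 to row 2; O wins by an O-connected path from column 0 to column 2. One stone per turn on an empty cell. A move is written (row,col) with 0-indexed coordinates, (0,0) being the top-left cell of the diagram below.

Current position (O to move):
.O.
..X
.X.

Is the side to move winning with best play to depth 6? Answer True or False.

O winning at [.O./..X/.X.]: True

ply 1, O at .O./..X/.X. | (0,0)=-1→OO./..X/.X.; (0,2)=+1→.OO/..X/.X.*; (1,0)=-1→.O./O.X/.X.; (1,1)=-1→.O./.OX/.X.; (2,0)=-1→.O./..X/OX.; (2,2)=-1→.O./..X/.XO
ply 2, X at .OO/..X/.X. | (0,0)=-1→XOO/..X/.X.*; (1,0)=-1→.OO/X.X/.X.; (1,1)=-1→.OO/.XX/.X.; (2,0)=-1→.OO/..X/XX.; (2,2)=-1→.OO/..X/.XX
ply 3, O at XOO/..X/.X. | (1,0)=+1→XOO/O.X/.X.*; (1,1)=+1→XOO/.OX/.X.; (2,0)=+1→XOO/..X/OX.; (2,2)=-1→XOO/..X/.XO
ply 4: XOO/O.X/.X. is terminal -1 (X); from .O./..X/.X. depth 6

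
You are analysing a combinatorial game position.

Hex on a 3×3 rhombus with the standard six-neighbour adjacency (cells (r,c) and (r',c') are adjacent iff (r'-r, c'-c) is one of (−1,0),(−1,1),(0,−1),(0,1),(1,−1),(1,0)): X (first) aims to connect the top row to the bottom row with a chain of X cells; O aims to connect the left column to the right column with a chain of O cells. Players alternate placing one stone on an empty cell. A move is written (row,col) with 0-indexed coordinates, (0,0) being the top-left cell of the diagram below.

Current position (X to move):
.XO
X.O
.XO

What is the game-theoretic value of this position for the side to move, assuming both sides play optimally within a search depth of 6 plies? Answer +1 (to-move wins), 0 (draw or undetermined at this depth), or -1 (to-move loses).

value(.XO/X.O/.XO, X) = +1

[.XO/X.O/.XO] X move#1: (0,0):+1/XXO/X.O/.XO*, (1,1):+1/.XO/XXO/.XO, (2,0):+1/.XO/X.O/XXO
[XXO/X.O/.XO] O move#2: (1,1):-1/XXO/XOO/.XO*, (2,0):-1/XXO/X.O/OXO
[XXO/XOO/.XO] X move#3: (2,0):+1/XXO/XOO/XXO*
[XXO/XOO/XXO] end (terminal -1, O#4); searched .XO/X.O/.XO to 6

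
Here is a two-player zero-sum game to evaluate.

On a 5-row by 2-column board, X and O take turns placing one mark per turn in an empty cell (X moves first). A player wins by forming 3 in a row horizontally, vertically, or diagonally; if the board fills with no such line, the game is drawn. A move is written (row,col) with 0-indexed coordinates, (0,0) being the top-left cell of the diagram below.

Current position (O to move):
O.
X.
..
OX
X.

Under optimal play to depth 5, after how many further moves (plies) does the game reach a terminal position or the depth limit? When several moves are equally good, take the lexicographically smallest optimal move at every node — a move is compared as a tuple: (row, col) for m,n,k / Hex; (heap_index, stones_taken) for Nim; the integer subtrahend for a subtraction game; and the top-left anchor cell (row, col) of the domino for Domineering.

[O./X./../OX/X.] O move#1: (0,1):-1/OO/X./../OX/X., (1,1):+0/O./XO/../OX/X.*, (2,0):-1/O./X./O./OX/X., (2,1):+0/O./X./.O/OX/X., (4,1):+0/O./X./../OX/XO
[O./XO/../OX/X.] X move#2: (0,1):+0/OX/XO/../OX/X.*, (2,0):+0/O./XO/X./OX/X., (2,1):+0/O./XO/.X/OX/X., (4,1):+0/O./XO/../OX/XX
[OX/XO/../OX/X.] O move#3: (2,0):+0/OX/XO/O./OX/X.*, (2,1):+0/OX/XO/.O/OX/X., (4,1):+0/OX/XO/../OX/XO
[OX/XO/O./OX/X.] X move#4: (2,1):+0/OX/XO/OX/OX/X.*, (4,1):+0/OX/XO/O./OX/XX
[OX/XO/OX/OX/X.] O move#5: (4,1):+0/OX/XO/OX/OX/XO*
[OX/XO/OX/OX/XO] end (terminal +0, X#6); searched O./X./../OX/X. to 5

PV length from [O./X./../OX/X.]: 5 plies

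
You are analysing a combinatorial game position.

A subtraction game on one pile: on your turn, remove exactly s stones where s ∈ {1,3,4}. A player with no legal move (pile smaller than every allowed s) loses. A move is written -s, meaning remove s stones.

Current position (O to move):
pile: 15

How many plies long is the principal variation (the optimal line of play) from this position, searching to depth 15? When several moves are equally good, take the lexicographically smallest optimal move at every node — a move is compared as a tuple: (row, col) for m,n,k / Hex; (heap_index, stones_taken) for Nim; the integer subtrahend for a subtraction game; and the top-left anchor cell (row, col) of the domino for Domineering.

ply 1, O at 15 | -1=+1→14*; -3=-1→12; -4=-1→11
ply 2, X at 14 | -1=-1→13*; -3=-1→11; -4=-1→10
ply 3, O at 13 | -1=-1→12; -3=-1→10; -4=+1→9*
ply 4, X at 9 | -1=-1→8*; -3=-1→6; -4=-1→5
ply 5, O at 8 | -1=+1→7*; -3=-1→5; -4=-1→4
ply 6, X at 7 | -1=-1→6*; -3=-1→4; -4=-1→3
ply 7, O at 6 | -1=-1→5; -3=-1→3; -4=+1→2*
ply 8, X at 2 | -1=-1→1*
ply 9, O at 1 | -1=+1→0*
ply 10: 0 is terminal -1 (X); from 15 depth 15

PV length from [15]: 9 plies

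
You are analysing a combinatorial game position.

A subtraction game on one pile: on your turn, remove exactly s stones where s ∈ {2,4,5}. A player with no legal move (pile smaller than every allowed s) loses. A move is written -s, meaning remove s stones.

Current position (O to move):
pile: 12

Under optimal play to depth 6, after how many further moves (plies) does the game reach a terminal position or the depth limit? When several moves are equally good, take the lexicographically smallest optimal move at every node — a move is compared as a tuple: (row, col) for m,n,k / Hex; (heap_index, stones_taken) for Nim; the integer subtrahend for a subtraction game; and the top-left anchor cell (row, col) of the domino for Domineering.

ply 1, O at 12 | -2=-1→10; -4=+1→8*; -5=+1→7
ply 2, X at 8 | -2=-1→6*; -4=-1→4; -5=-1→3
ply 3, O at 6 | -2=-1→4; -4=-1→2; -5=+1→1*
ply 4: 1 is terminal -1 (X); from 12 depth 6

PV length from [12]: 3 plies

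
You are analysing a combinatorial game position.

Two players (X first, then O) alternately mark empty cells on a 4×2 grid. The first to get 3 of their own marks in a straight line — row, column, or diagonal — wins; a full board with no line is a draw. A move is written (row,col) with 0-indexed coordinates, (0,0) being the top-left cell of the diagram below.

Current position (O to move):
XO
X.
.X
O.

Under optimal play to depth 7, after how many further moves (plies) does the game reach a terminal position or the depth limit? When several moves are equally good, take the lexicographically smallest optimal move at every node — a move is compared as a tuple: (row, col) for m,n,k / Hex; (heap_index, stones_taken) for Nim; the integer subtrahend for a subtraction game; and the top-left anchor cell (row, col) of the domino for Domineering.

ply 1, O at XO/X./.X/O. | (1,1)=-1→XO/XO/.X/O.; (2,0)=+0→XO/X./OX/O.*; (3,1)=-1→XO/X./.X/OO
ply 2, X at XO/X./OX/O. | (1,1)=+0→XO/XX/OX/O.*; (3,1)=+0→XO/X./OX/OX
ply 3, O at XO/XX/OX/O. | (3,1)=+0→XO/XX/OX/OO*
ply 4: XO/XX/OX/OO is terminal +0 (X); from XO/X./.X/O. depth 7

PV length from [XO/X./.X/O.]: 3 plies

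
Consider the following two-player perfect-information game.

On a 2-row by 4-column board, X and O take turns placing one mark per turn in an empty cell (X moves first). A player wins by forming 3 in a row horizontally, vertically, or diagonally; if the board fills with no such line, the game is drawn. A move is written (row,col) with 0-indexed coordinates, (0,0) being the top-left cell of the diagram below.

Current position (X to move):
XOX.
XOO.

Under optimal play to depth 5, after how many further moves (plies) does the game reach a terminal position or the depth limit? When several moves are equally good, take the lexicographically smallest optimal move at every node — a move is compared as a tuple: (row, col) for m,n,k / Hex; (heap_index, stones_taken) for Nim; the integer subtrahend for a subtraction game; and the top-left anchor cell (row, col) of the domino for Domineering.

ply 1, X at XOX./XOO. | (0,3)=-1→XOXX/XOO.; (1,3)=+0→XOX./XOOX*
ply 2, O at XOX./XOOX | (0,3)=+0→XOXO/XOOX*
ply 3: XOXO/XOOX is terminal +0 (X); from XOX./XOO. depth 5

PV length from [XOX./XOO.]: 2 plies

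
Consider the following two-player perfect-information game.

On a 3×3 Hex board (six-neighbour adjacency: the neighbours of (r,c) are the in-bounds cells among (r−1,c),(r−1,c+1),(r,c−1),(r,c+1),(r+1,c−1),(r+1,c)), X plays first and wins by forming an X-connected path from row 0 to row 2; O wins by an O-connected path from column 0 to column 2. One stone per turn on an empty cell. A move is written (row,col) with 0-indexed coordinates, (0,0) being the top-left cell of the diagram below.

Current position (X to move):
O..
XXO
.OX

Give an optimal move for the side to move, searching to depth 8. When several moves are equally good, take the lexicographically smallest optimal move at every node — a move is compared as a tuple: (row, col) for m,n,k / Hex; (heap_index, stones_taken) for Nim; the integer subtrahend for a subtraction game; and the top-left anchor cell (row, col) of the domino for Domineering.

p1 X@[O../XXO/.OX]: (0,1)[OX./XXO/.OX]-1 (0,2)[O.X/XXO/.OX]-1 (2,0)[O../XXO/XOX]+1*
p2 O@[O../XXO/XOX]: (0,1)[OO./XXO/XOX]-1* (0,2)[O.O/XXO/XOX]-1
p3 X@[OO./XXO/XOX]: (0,2)[OOX/XXO/XOX]+1*
p4 O@[OOX/XXO/XOX] terminal -1; root [O../XXO/.OX] d8

X's best at [O../XXO/.OX]: (2,0)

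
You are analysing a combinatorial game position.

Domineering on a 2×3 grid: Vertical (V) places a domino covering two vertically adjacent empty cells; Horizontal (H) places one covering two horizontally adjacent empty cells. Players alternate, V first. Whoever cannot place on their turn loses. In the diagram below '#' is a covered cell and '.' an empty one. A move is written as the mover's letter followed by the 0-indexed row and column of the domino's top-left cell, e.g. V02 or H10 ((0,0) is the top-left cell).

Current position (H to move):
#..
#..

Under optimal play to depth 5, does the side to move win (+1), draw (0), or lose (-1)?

ply 1, H at #../#.. | H01=+1→###/#..*; H11=+1→#../###
ply 2: ###/#.. is terminal -1 (V); from #../#.. depth 5

value(#../#.., H) = +1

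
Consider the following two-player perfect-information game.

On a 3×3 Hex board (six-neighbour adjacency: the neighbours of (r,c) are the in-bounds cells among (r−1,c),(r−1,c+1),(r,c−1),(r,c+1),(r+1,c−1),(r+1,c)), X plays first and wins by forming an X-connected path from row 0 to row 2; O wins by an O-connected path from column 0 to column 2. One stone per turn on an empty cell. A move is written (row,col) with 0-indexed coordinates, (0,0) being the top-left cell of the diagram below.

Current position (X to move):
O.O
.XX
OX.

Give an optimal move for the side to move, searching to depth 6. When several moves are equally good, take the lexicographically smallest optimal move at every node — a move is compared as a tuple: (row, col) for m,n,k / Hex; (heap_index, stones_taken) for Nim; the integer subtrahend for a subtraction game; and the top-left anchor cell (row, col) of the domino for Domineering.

X's best at [O.O/.XX/OX.]: (0,1)

ply 1, X at O.O/.XX/OX. | (0,1)=+1→OXO/.XX/OX.*; (1,0)=-1→O.O/XXX/OX.; (2,2)=-1→O.O/.XX/OXX
ply 2: OXO/.XX/OX. is terminal -1 (O); from O.O/.XX/OX. depth 6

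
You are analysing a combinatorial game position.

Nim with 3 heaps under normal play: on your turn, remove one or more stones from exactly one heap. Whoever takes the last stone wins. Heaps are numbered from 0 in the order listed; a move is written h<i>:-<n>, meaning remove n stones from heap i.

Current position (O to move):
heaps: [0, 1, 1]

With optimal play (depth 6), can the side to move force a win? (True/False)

O winning at [(0,1,1)]: False

ply 1, O at (0,1,1) | h1:-1=-1→(0,0,1)*; h2:-1=-1→(0,1,0)
ply 2, X at (0,0,1) | h2:-1=+1→(0,0,0)*
ply 3: (0,0,0) is terminal -1 (O); from (0,1,1) depth 6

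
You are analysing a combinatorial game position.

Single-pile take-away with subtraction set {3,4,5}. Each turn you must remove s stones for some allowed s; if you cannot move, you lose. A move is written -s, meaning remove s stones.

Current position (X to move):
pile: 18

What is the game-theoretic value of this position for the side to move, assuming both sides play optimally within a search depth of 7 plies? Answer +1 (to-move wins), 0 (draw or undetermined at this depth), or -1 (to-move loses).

p1 X@[18]: -3[15]-1* -4[14]-1 -5[13]-1
p2 O@[15]: -3[12]-1 -4[11]-1 -5[10]+1*
p3 X@[10]: -3[7]-1* -4[6]-1 -5[5]-1
p4 O@[7]: -3[4]-1 -4[3]-1 -5[2]+1*
p5 X@[2] terminal -1; root [18] d7

value(18, X) = -1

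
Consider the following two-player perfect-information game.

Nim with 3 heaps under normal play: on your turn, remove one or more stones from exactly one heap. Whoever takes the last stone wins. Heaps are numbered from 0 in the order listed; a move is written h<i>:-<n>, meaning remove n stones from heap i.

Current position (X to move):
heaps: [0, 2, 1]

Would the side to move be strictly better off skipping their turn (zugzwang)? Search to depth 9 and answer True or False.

zugzwang((0,2,1), X) = False

p1 X@[(0,2,1)]: h1:-1[(0,1,1)]+1* h1:-2[(0,0,1)]-1 h2:-1[(0,2,0)]-1
p2 O@[(0,1,1)]: h1:-1[(0,0,1)]-1* h2:-1[(0,1,0)]-1
p3 X@[(0,0,1)]: h2:-1[(0,0,0)]+1*
p4 O@[(0,0,0)] terminal -1; root [(0,2,1)] d9
if X skipped the turn, O would face:
~ p1 O@[(0,2,1)]: h1:-1[(0,1,1)]+1* h1:-2[(0,0,1)]-1 h2:-1[(0,2,0)]-1
~ p2 X@[(0,1,1)]: h1:-1[(0,0,1)]-1* h2:-1[(0,1,0)]-1
~ p3 O@[(0,0,1)]: h2:-1[(0,0,0)]+1*
~ p4 X@[(0,0,0)] terminal -1; root [(0,2,1)] d9
compare (X): move=+1 vs pass=-1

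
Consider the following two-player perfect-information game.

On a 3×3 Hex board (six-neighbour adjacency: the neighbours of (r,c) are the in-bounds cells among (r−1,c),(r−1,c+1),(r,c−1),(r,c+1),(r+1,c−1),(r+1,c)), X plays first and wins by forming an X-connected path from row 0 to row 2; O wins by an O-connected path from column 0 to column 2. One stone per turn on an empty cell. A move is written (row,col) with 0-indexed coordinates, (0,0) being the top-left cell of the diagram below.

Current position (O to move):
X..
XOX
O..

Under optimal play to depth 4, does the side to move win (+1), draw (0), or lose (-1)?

value(X../XOX/O.., O) = +1

[X../XOX/O..] O move#1: (0,1):-1/XO./XOX/O.., (0,2):+1/X.O/XOX/O..*, (2,1):+1/X../XOX/OO., (2,2):+1/X../XOX/O.O
[X.O/XOX/O..] end (terminal -1, X#2); searched X../XOX/O.. to 4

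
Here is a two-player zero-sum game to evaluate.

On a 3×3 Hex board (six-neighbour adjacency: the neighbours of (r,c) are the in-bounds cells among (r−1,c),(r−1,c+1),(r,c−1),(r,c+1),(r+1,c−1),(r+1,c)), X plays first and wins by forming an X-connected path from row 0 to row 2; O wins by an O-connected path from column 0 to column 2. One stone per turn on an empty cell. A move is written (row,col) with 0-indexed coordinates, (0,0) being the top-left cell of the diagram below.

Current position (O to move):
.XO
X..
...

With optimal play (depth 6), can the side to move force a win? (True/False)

O winning at [.XO/X../...]: True

[.XO/X../...] O move#1: (0,0):-1/OXO/X../..., (1,1):-1/.XO/XO./..., (1,2):-1/.XO/X.O/..., (2,0):+1/.XO/X../O..*, (2,1):-1/.XO/X../.O., (2,2):-1/.XO/X../..O
[.XO/X../O..] X move#2: (0,0):-1/XXO/X../O..*, (1,1):-1/.XO/XX./O.., (1,2):-1/.XO/X.X/O.., (2,1):-1/.XO/X../OX., (2,2):-1/.XO/X../O.X
[XXO/X../O..] O move#3: (1,1):+1/XXO/XO./O..*, (1,2):+1/XXO/X.O/O.., (2,1):+1/XXO/X../OO., (2,2):+1/XXO/X../O.O
[XXO/XO./O..] end (terminal -1, X#4); searched .XO/X../... to 6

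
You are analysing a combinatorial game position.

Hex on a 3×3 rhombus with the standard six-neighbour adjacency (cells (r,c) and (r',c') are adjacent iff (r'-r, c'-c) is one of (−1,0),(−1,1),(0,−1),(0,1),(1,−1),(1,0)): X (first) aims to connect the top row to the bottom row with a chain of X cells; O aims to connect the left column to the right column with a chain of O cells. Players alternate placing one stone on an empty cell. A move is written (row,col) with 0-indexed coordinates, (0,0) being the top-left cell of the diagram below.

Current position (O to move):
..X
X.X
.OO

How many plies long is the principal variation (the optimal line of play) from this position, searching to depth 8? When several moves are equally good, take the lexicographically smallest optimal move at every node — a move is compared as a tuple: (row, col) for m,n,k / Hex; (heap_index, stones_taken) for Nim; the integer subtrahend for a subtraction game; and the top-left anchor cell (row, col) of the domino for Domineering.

PV length from [..X/X.X/.OO]: 1 ply

p1 O@[..X/X.X/.OO]: (0,0)[O.X/X.X/.OO]-1 (0,1)[.OX/X.X/.OO]-1 (1,1)[..X/XOX/.OO]-1 (2,0)[..X/X.X/OOO]+1*
p2 X@[..X/X.X/OOO] terminal -1; root [..X/X.X/.OO] d8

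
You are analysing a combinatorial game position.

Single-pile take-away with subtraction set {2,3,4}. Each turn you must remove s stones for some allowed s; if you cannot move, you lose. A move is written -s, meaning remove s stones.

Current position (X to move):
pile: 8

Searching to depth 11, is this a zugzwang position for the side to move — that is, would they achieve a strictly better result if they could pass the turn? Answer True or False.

p1 X@[8]: -2[6]+1* -3[5]-1 -4[4]-1
p2 O@[6]: -2[4]-1* -3[3]-1 -4[2]-1
p3 X@[4]: -2[2]-1 -3[1]+1* -4[0]+1
p4 O@[1] terminal -1; root [8] d11
pass branch (O moves first from the same position):
  | p1 O@[8]: -2[6]+1* -3[5]-1 -4[4]-1
  | p2 X@[6]: -2[4]-1* -3[3]-1 -4[2]-1
  | p3 O@[4]: -2[2]-1 -3[1]+1* -4[0]+1
  | p4 X@[1] terminal -1; root [8] d11
X moving scores +1; X passing scores -1

zugzwang(8, X) = False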